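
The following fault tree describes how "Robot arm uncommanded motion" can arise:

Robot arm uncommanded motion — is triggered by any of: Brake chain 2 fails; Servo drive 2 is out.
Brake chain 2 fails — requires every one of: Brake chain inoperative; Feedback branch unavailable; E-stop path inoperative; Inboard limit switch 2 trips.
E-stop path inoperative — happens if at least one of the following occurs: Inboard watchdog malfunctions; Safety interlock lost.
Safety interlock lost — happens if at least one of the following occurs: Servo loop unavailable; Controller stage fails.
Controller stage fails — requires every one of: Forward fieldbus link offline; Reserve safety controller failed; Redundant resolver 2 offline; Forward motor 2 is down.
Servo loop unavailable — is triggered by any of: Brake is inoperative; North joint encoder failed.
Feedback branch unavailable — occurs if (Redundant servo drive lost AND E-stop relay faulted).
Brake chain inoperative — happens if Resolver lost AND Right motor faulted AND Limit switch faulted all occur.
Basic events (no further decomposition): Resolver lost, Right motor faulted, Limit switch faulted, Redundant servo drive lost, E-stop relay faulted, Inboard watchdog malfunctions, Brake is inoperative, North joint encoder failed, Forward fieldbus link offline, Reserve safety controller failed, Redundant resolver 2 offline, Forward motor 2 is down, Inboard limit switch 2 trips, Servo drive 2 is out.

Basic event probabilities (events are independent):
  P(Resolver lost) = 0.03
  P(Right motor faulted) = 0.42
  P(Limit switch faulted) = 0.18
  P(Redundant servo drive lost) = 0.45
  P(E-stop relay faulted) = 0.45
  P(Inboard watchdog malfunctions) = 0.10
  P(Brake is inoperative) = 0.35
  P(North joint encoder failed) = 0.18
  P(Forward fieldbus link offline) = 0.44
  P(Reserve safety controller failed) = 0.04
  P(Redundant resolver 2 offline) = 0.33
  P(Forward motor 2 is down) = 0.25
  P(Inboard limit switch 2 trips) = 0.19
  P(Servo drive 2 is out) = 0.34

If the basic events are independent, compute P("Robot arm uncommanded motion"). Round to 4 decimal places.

P(Brake chain inoperative) [AND] = 0.03 × 0.42 × 0.18 = 0.002268
P(Feedback branch unavailable) [AND] = 0.45 × 0.45 = 0.202500
P(Servo loop unavailable) [OR] = 1 − (1−0.35) × (1−0.18) = 0.467000
P(Controller stage fails) [AND] = 0.44 × 0.04 × 0.33 × 0.25 = 0.001452
P(Safety interlock lost) [OR] = 1 − (1−0.467000) × (1−0.001452) = 0.467774
P(E-stop path inoperative) [OR] = 1 − (1−0.10) × (1−0.467774) = 0.520997
P(Brake chain 2 fails) [AND] = 0.002268 × 0.202500 × 0.520997 × 0.19 = 0.000045
P(Robot arm uncommanded motion) [OR] = 1 − (1−0.000045) × (1−0.34) = 0.340030
Rounded to 4 decimal places: P(Robot arm uncommanded motion) ≈ 0.3400.

0.3400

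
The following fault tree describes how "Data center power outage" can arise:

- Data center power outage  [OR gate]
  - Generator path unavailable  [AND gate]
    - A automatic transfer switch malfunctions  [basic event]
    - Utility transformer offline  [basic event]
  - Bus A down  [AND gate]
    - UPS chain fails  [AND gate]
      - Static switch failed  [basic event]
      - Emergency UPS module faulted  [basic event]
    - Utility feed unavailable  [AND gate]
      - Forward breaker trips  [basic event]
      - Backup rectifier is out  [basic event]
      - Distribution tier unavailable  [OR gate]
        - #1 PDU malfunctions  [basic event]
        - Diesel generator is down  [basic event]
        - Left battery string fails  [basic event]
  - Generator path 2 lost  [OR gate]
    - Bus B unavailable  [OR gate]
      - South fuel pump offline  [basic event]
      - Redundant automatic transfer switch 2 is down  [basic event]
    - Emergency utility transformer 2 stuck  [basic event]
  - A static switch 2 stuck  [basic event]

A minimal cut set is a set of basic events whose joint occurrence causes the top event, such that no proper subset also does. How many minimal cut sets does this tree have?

8

Generator path unavailable [AND]: one cut set from each child combined → 1 × 1 = 1 cut set(s).
UPS chain fails [AND]: one cut set from each child combined → 1 × 1 = 1 cut set(s).
Distribution tier unavailable [OR]: union of children's cut sets → 3 cut set(s).
Utility feed unavailable [AND]: one cut set from each child combined → 1 × 1 × 3 = 3 cut set(s).
Bus A down [AND]: one cut set from each child combined → 1 × 3 = 3 cut set(s).
Bus B unavailable [OR]: union of children's cut sets → 2 cut set(s).
Generator path 2 lost [OR]: union of children's cut sets → 3 cut set(s).
Data center power outage [OR]: union of children's cut sets → 8 cut set(s).
Minimal cut sets: {A automatic transfer switch malfunctions, Utility transformer offline}; {#1 PDU malfunctions, Backup rectifier is out, Emergency UPS module faulted, Forward breaker trips, Static switch failed}; {Backup rectifier is out, Diesel generator is down, Emergency UPS module faulted, Forward breaker trips, Static switch failed}; {Backup rectifier is out, Emergency UPS module faulted, Forward breaker trips, Left battery string fails, Static switch failed}; {South fuel pump offline}; {Redundant automatic transfer switch 2 is down}; {Emergency utility transformer 2 stuck}; {A static switch 2 stuck}.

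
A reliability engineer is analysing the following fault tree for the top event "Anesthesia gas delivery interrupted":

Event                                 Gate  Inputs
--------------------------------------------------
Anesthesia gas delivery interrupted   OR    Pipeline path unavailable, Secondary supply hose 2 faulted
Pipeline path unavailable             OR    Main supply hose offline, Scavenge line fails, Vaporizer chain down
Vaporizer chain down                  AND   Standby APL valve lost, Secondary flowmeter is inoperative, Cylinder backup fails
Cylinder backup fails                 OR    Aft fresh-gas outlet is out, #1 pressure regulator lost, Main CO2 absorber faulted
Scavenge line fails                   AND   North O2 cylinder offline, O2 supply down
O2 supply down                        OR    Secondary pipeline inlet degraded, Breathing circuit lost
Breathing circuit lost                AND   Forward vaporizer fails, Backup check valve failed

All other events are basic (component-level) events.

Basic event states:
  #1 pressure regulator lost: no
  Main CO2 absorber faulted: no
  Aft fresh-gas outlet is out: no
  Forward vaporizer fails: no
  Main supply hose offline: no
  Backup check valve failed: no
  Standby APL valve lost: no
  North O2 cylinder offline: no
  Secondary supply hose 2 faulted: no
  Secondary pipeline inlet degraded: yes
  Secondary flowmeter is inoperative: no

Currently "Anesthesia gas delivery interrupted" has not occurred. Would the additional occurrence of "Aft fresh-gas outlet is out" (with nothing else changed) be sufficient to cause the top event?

No

Counterfactual: set "Aft fresh-gas outlet is out" to occurred.
Breathing circuit lost [AND]: Forward vaporizer fails=not, Backup check valve failed=not → not all inputs occur → does not occur.
O2 supply down [OR]: Secondary pipeline inlet degraded=occurs, Breathing circuit lost=not → at least one input occurs → occurs.
Scavenge line fails [AND]: North O2 cylinder offline=not, O2 supply down=occurs → not all inputs occur → does not occur.
Cylinder backup fails [OR]: Aft fresh-gas outlet is out=occurs, #1 pressure regulator lost=not, Main CO2 absorber faulted=not → at least one input occurs → occurs.
Vaporizer chain down [AND]: Standby APL valve lost=not, Secondary flowmeter is inoperative=not, Cylinder backup fails=occurs → not all inputs occur → does not occur.
Pipeline path unavailable [OR]: Main supply hose offline=not, Scavenge line fails=not, Vaporizer chain down=not → no input occurs → does not occur.
Anesthesia gas delivery interrupted [OR]: Pipeline path unavailable=not, Secondary supply hose 2 faulted=not → no input occurs → does not occur.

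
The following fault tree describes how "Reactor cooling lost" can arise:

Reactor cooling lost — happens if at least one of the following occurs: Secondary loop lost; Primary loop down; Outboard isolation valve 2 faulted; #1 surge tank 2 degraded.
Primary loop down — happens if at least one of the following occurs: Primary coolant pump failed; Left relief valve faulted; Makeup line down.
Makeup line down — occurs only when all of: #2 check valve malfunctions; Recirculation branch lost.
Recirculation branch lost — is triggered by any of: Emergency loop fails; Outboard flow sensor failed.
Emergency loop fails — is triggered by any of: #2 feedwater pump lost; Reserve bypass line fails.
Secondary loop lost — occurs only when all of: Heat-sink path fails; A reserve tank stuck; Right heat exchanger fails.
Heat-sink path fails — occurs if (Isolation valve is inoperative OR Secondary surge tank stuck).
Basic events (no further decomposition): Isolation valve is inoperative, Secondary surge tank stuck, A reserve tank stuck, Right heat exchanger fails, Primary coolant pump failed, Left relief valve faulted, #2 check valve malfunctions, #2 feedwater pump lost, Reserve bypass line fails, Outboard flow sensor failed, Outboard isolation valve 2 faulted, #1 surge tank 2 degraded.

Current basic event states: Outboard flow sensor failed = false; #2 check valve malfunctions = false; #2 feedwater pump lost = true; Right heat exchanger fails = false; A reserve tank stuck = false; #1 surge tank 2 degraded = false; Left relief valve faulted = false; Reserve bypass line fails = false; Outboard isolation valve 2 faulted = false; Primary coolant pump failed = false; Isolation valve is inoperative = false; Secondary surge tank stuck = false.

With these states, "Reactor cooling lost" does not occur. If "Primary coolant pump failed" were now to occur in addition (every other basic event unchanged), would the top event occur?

Yes

Counterfactual: set "Primary coolant pump failed" to occurred.
Heat-sink path fails [OR]: Isolation valve is inoperative=not, Secondary surge tank stuck=not → no input occurs → does not occur.
Secondary loop lost [AND]: Heat-sink path fails=not, A reserve tank stuck=not, Right heat exchanger fails=not → not all inputs occur → does not occur.
Emergency loop fails [OR]: #2 feedwater pump lost=occurs, Reserve bypass line fails=not → at least one input occurs → occurs.
Recirculation branch lost [OR]: Emergency loop fails=occurs, Outboard flow sensor failed=not → at least one input occurs → occurs.
Makeup line down [AND]: #2 check valve malfunctions=not, Recirculation branch lost=occurs → not all inputs occur → does not occur.
Primary loop down [OR]: Primary coolant pump failed=occurs, Left relief valve faulted=not, Makeup line down=not → at least one input occurs → occurs.
Reactor cooling lost [OR]: Secondary loop lost=not, Primary loop down=occurs, Outboard isolation valve 2 faulted=not, #1 surge tank 2 degraded=not → at least one input occurs → occurs.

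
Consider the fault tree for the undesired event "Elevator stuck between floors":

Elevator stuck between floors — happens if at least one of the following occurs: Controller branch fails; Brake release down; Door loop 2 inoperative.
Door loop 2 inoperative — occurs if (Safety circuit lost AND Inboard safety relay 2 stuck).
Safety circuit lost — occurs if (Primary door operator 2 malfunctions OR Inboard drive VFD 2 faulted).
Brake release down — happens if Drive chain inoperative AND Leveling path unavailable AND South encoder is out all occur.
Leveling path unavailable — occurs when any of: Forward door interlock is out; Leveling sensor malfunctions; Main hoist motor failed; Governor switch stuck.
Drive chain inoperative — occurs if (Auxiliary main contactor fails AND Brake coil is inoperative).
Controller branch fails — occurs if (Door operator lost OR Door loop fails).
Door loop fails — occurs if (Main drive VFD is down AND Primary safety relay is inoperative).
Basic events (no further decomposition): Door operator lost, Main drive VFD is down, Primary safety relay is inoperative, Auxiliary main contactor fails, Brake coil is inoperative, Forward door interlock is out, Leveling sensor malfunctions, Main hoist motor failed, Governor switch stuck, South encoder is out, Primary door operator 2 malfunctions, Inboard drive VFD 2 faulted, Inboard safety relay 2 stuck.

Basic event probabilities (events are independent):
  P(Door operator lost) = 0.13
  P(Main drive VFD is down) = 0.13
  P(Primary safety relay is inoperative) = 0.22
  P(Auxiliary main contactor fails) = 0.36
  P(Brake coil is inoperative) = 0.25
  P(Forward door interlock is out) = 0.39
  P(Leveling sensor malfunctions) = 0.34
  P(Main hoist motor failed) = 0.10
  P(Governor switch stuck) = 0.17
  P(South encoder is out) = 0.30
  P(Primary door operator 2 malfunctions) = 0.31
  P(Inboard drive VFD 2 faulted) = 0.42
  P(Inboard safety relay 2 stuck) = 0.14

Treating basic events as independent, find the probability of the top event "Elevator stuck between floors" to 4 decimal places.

P(Door loop fails) [AND] = 0.13 × 0.22 = 0.028600
P(Controller branch fails) [OR] = 1 − (1−0.13) × (1−0.028600) = 0.154882
P(Drive chain inoperative) [AND] = 0.36 × 0.25 = 0.090000
P(Leveling path unavailable) [OR] = 1 − (1−0.39) × (1−0.34) × (1−0.10) × (1−0.17) = 0.699258
P(Brake release down) [AND] = 0.090000 × 0.699258 × 0.30 = 0.018880
P(Safety circuit lost) [OR] = 1 − (1−0.31) × (1−0.42) = 0.599800
P(Door loop 2 inoperative) [AND] = 0.599800 × 0.14 = 0.083972
P(Elevator stuck between floors) [OR] = 1 − (1−0.154882) × (1−0.018880) × (1−0.083972) = 0.240464
Rounded to 4 decimal places: P(Elevator stuck between floors) ≈ 0.2405.

0.2405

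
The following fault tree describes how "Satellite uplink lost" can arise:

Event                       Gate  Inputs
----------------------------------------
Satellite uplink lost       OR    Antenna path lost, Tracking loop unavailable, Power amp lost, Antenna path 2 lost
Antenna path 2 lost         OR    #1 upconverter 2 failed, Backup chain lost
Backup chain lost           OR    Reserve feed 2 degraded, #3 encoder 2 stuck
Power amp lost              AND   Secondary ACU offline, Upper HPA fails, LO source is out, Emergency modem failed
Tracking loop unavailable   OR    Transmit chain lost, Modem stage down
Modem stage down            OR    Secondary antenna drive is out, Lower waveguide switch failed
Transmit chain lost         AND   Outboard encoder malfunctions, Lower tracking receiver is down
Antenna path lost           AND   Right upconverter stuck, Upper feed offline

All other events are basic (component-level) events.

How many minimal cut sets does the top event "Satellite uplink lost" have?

8

Antenna path lost [AND]: one cut set from each child combined → 1 × 1 = 1 cut set(s).
Transmit chain lost [AND]: one cut set from each child combined → 1 × 1 = 1 cut set(s).
Modem stage down [OR]: union of children's cut sets → 2 cut set(s).
Tracking loop unavailable [OR]: union of children's cut sets → 3 cut set(s).
Power amp lost [AND]: one cut set from each child combined → 1 × 1 × 1 × 1 = 1 cut set(s).
Backup chain lost [OR]: union of children's cut sets → 2 cut set(s).
Antenna path 2 lost [OR]: union of children's cut sets → 3 cut set(s).
Satellite uplink lost [OR]: union of children's cut sets → 8 cut set(s).
Minimal cut sets: {Right upconverter stuck, Upper feed offline}; {Lower tracking receiver is down, Outboard encoder malfunctions}; {Secondary antenna drive is out}; {Lower waveguide switch failed}; {Emergency modem failed, LO source is out, Secondary ACU offline, Upper HPA fails}; {#1 upconverter 2 failed}; {Reserve feed 2 degraded}; {#3 encoder 2 stuck}.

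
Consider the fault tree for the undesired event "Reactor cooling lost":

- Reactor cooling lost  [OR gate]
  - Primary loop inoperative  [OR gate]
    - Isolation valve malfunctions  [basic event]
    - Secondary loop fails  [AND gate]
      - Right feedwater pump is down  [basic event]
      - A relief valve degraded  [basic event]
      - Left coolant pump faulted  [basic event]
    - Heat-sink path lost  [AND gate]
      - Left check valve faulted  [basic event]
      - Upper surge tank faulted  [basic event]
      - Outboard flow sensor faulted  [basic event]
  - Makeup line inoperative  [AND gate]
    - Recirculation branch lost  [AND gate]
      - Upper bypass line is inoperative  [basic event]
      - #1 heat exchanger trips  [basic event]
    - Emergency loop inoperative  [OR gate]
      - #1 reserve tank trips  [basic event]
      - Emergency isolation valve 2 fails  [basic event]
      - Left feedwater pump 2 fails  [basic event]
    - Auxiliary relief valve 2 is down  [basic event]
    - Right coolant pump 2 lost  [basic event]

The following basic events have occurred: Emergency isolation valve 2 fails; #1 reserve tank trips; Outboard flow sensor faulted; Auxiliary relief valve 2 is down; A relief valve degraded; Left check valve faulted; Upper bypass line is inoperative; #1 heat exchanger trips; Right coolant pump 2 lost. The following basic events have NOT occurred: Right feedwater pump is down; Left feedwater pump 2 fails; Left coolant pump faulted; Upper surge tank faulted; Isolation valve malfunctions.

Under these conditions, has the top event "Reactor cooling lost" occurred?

Yes

Secondary loop fails [AND]: Right feedwater pump is down=not, A relief valve degraded=occurs, Left coolant pump faulted=not → not all inputs occur → does not occur.
Heat-sink path lost [AND]: Left check valve faulted=occurs, Upper surge tank faulted=not, Outboard flow sensor faulted=occurs → not all inputs occur → does not occur.
Primary loop inoperative [OR]: Isolation valve malfunctions=not, Secondary loop fails=not, Heat-sink path lost=not → no input occurs → does not occur.
Recirculation branch lost [AND]: Upper bypass line is inoperative=occurs, #1 heat exchanger trips=occurs → all inputs occur → occurs.
Emergency loop inoperative [OR]: #1 reserve tank trips=occurs, Emergency isolation valve 2 fails=occurs, Left feedwater pump 2 fails=not → at least one input occurs → occurs.
Makeup line inoperative [AND]: Recirculation branch lost=occurs, Emergency loop inoperative=occurs, Auxiliary relief valve 2 is down=occurs, Right coolant pump 2 lost=occurs → all inputs occur → occurs.
Reactor cooling lost [OR]: Primary loop inoperative=not, Makeup line inoperative=occurs → at least one input occurs → occurs.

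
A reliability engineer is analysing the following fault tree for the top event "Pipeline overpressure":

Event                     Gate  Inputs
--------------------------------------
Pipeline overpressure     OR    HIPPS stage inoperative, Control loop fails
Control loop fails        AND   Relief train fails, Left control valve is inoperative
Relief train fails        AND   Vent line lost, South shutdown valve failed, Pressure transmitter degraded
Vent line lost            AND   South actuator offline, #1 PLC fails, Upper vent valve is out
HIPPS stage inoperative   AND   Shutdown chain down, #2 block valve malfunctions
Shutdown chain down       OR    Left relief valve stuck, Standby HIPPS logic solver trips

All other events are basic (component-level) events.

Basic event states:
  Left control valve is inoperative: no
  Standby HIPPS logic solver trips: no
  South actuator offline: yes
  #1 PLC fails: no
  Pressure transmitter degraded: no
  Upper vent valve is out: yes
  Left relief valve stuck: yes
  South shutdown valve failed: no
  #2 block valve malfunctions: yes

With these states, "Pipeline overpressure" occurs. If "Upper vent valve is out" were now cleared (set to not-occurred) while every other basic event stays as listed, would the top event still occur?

Yes

Counterfactual: set "Upper vent valve is out" to not occurred.
Shutdown chain down [OR]: Left relief valve stuck=occurs, Standby HIPPS logic solver trips=not → at least one input occurs → occurs.
HIPPS stage inoperative [AND]: Shutdown chain down=occurs, #2 block valve malfunctions=occurs → all inputs occur → occurs.
Vent line lost [AND]: South actuator offline=occurs, #1 PLC fails=not, Upper vent valve is out=not → not all inputs occur → does not occur.
Relief train fails [AND]: Vent line lost=not, South shutdown valve failed=not, Pressure transmitter degraded=not → not all inputs occur → does not occur.
Control loop fails [AND]: Relief train fails=not, Left control valve is inoperative=not → not all inputs occur → does not occur.
Pipeline overpressure [OR]: HIPPS stage inoperative=occurs, Control loop fails=not → at least one input occurs → occurs.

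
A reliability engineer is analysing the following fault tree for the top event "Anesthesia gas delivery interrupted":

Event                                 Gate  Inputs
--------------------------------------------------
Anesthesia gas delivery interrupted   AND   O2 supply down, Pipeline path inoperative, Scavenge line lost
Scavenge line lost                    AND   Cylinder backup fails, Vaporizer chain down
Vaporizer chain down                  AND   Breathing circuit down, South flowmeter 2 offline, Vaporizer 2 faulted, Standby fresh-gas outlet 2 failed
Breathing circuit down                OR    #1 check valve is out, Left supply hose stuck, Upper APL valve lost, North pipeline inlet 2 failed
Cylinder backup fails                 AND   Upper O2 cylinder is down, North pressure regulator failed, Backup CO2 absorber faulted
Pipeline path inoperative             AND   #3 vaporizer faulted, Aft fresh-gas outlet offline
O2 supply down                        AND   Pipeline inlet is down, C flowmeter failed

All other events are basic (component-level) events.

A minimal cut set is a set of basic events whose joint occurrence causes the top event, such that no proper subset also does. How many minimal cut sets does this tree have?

4

O2 supply down [AND]: one cut set from each child combined → 1 × 1 = 1 cut set(s).
Pipeline path inoperative [AND]: one cut set from each child combined → 1 × 1 = 1 cut set(s).
Cylinder backup fails [AND]: one cut set from each child combined → 1 × 1 × 1 = 1 cut set(s).
Breathing circuit down [OR]: union of children's cut sets → 4 cut set(s).
Vaporizer chain down [AND]: one cut set from each child combined → 4 × 1 × 1 × 1 = 4 cut set(s).
Scavenge line lost [AND]: one cut set from each child combined → 1 × 4 = 4 cut set(s).
Anesthesia gas delivery interrupted [AND]: one cut set from each child combined → 1 × 1 × 4 = 4 cut set(s).
Minimal cut sets: {#1 check valve is out, #3 vaporizer faulted, Aft fresh-gas outlet offline, Backup CO2 absorber faulted, C flowmeter failed, North pressure regulator failed, Pipeline inlet is down, South flowmeter 2 offline, Standby fresh-gas outlet 2 failed, Upper O2 cylinder is down, Vaporizer 2 faulted}; {#3 vaporizer faulted, Aft fresh-gas outlet offline, Backup CO2 absorber faulted, C flowmeter failed, Left supply hose stuck, North pressure regulator failed, Pipeline inlet is down, South flowmeter 2 offline, Standby fresh-gas outlet 2 failed, Upper O2 cylinder is down, Vaporizer 2 faulted}; {#3 vaporizer faulted, Aft fresh-gas outlet offline, Backup CO2 absorber faulted, C flowmeter failed, North pressure regulator failed, Pipeline inlet is down, South flowmeter 2 offline, Standby fresh-gas outlet 2 failed, Upper APL valve lost, Upper O2 cylinder is down, Vaporizer 2 faulted}; {#3 vaporizer faulted, Aft fresh-gas outlet offline, Backup CO2 absorber faulted, C flowmeter failed, North pipeline inlet 2 failed, North pressure regulator failed, Pipeline inlet is down, South flowmeter 2 offline, Standby fresh-gas outlet 2 failed, Upper O2 cylinder is down, Vaporizer 2 faulted}.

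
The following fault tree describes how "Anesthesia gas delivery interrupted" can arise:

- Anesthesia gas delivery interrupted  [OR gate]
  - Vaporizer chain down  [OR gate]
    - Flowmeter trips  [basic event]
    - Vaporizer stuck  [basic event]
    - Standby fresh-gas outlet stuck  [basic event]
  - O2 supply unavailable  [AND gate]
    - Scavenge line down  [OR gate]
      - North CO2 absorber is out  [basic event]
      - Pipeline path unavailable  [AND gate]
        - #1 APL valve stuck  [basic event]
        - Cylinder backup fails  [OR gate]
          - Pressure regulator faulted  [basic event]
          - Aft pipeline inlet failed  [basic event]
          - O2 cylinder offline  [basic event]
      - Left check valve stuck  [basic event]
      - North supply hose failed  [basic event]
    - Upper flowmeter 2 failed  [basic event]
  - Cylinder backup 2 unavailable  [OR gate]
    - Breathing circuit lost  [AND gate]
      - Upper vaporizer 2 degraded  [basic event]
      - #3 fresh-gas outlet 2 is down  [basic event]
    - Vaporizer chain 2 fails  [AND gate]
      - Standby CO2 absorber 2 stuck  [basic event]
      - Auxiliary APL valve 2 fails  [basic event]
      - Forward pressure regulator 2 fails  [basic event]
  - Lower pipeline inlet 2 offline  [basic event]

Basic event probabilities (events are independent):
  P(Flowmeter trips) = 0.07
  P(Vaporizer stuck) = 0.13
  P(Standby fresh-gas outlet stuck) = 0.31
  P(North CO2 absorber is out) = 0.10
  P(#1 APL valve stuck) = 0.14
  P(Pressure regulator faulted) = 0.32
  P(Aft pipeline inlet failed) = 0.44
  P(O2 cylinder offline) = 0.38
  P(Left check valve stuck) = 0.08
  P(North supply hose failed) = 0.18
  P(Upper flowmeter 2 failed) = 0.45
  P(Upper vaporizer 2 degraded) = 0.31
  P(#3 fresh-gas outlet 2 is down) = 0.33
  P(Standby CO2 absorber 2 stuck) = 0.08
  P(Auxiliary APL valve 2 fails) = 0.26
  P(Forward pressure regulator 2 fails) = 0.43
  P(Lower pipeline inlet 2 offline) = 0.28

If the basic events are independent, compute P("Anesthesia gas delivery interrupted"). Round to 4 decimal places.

P(Vaporizer chain down) [OR] = 1 − (1−0.07) × (1−0.13) × (1−0.31) = 0.441721
P(Cylinder backup fails) [OR] = 1 − (1−0.32) × (1−0.44) × (1−0.38) = 0.763904
P(Pipeline path unavailable) [AND] = 0.14 × 0.763904 = 0.106947
P(Scavenge line down) [OR] = 1 − (1−0.10) × (1−0.106947) × (1−0.08) × (1−0.18) = 0.393653
P(O2 supply unavailable) [AND] = 0.393653 × 0.45 = 0.177144
P(Breathing circuit lost) [AND] = 0.31 × 0.33 = 0.102300
P(Vaporizer chain 2 fails) [AND] = 0.08 × 0.26 × 0.43 = 0.008944
P(Cylinder backup 2 unavailable) [OR] = 1 − (1−0.102300) × (1−0.008944) = 0.110329
P(Anesthesia gas delivery interrupted) [OR] = 1 − (1−0.441721) × (1−0.177144) × (1−0.110329) × (1−0.28) = 0.705736
Rounded to 4 decimal places: P(Anesthesia gas delivery interrupted) ≈ 0.7057.

0.7057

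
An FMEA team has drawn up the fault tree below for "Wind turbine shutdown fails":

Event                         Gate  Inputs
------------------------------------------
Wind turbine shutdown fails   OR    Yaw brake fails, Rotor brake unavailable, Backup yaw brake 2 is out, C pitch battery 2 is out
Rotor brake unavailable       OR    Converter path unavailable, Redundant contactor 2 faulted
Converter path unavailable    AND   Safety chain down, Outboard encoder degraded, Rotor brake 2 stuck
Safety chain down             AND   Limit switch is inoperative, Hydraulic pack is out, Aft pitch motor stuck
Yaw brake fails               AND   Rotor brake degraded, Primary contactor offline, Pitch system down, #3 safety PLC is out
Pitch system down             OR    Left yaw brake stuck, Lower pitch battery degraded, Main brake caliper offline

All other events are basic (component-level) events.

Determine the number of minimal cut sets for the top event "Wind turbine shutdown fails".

7

Pitch system down [OR]: union of children's cut sets → 3 cut set(s).
Yaw brake fails [AND]: one cut set from each child combined → 1 × 1 × 3 × 1 = 3 cut set(s).
Safety chain down [AND]: one cut set from each child combined → 1 × 1 × 1 = 1 cut set(s).
Converter path unavailable [AND]: one cut set from each child combined → 1 × 1 × 1 = 1 cut set(s).
Rotor brake unavailable [OR]: union of children's cut sets → 2 cut set(s).
Wind turbine shutdown fails [OR]: union of children's cut sets → 7 cut set(s).
Minimal cut sets: {#3 safety PLC is out, Left yaw brake stuck, Primary contactor offline, Rotor brake degraded}; {#3 safety PLC is out, Lower pitch battery degraded, Primary contactor offline, Rotor brake degraded}; {#3 safety PLC is out, Main brake caliper offline, Primary contactor offline, Rotor brake degraded}; {Aft pitch motor stuck, Hydraulic pack is out, Limit switch is inoperative, Outboard encoder degraded, Rotor brake 2 stuck}; {Redundant contactor 2 faulted}; {Backup yaw brake 2 is out}; {C pitch battery 2 is out}.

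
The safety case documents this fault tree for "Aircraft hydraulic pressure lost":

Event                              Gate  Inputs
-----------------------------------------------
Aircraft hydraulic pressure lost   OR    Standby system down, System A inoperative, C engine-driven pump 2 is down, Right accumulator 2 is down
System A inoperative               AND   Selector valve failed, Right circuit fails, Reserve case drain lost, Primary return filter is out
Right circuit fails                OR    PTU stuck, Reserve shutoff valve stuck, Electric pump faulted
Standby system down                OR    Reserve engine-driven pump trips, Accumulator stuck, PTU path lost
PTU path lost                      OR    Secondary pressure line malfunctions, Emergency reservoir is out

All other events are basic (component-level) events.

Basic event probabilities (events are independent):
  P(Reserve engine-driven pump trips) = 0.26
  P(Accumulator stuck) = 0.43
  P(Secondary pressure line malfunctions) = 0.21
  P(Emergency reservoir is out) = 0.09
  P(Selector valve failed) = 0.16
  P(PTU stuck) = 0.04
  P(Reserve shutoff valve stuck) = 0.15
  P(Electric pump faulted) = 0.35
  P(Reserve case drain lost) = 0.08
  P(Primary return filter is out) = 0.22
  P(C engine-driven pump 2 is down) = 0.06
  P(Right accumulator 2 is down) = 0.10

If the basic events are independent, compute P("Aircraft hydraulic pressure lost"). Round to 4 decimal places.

0.7438

P(PTU path lost) [OR] = 1 − (1−0.21) × (1−0.09) = 0.281100
P(Standby system down) [OR] = 1 − (1−0.26) × (1−0.43) × (1−0.281100) = 0.696768
P(Right circuit fails) [OR] = 1 − (1−0.04) × (1−0.15) × (1−0.35) = 0.469600
P(System A inoperative) [AND] = 0.16 × 0.469600 × 0.08 × 0.22 = 0.001322
P(Aircraft hydraulic pressure lost) [OR] = 1 − (1−0.696768) × (1−0.001322) × (1−0.06) × (1−0.10) = 0.743805
Rounded to 4 decimal places: P(Aircraft hydraulic pressure lost) ≈ 0.7438.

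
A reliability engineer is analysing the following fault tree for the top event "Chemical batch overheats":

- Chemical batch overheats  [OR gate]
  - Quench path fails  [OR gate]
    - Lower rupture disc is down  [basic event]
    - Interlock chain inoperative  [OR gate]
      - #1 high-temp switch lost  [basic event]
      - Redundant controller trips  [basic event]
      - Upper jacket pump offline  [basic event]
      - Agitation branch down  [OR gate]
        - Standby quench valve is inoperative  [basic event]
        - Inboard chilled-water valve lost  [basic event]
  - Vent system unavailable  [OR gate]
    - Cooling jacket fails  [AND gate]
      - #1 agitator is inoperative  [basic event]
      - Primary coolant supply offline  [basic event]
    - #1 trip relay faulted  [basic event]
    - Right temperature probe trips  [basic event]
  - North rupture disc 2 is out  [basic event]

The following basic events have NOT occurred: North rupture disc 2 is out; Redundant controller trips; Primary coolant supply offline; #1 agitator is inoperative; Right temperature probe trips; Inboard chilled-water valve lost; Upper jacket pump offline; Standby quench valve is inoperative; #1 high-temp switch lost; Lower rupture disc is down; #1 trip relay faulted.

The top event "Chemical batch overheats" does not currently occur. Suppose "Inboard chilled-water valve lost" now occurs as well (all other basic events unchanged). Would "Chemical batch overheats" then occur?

Counterfactual: set "Inboard chilled-water valve lost" to occurred.
Agitation branch down [OR]: Standby quench valve is inoperative=not, Inboard chilled-water valve lost=occurs → at least one input occurs → occurs.
Interlock chain inoperative [OR]: #1 high-temp switch lost=not, Redundant controller trips=not, Upper jacket pump offline=not, Agitation branch down=occurs → at least one input occurs → occurs.
Quench path fails [OR]: Lower rupture disc is down=not, Interlock chain inoperative=occurs → at least one input occurs → occurs.
Cooling jacket fails [AND]: #1 agitator is inoperative=not, Primary coolant supply offline=not → not all inputs occur → does not occur.
Vent system unavailable [OR]: Cooling jacket fails=not, #1 trip relay faulted=not, Right temperature probe trips=not → no input occurs → does not occur.
Chemical batch overheats [OR]: Quench path fails=occurs, Vent system unavailable=not, North rupture disc 2 is out=not → at least one input occurs → occurs.

Yes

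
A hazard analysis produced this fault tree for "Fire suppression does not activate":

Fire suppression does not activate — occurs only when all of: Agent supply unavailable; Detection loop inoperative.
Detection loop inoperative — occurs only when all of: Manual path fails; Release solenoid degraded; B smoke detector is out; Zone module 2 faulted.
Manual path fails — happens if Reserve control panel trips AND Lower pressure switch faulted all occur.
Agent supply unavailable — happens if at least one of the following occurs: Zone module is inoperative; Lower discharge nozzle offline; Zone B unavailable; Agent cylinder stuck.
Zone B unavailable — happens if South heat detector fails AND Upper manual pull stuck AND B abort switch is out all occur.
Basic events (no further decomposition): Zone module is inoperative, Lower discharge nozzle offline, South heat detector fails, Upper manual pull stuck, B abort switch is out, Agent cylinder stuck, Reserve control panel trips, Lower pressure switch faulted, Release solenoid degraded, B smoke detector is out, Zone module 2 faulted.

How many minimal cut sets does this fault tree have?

4

Zone B unavailable [AND]: one cut set from each child combined → 1 × 1 × 1 = 1 cut set(s).
Agent supply unavailable [OR]: union of children's cut sets → 4 cut set(s).
Manual path fails [AND]: one cut set from each child combined → 1 × 1 = 1 cut set(s).
Detection loop inoperative [AND]: one cut set from each child combined → 1 × 1 × 1 × 1 = 1 cut set(s).
Fire suppression does not activate [AND]: one cut set from each child combined → 4 × 1 = 4 cut set(s).
Minimal cut sets: {B smoke detector is out, Lower pressure switch faulted, Release solenoid degraded, Reserve control panel trips, Zone module 2 faulted, Zone module is inoperative}; {B smoke detector is out, Lower discharge nozzle offline, Lower pressure switch faulted, Release solenoid degraded, Reserve control panel trips, Zone module 2 faulted}; {B abort switch is out, B smoke detector is out, Lower pressure switch faulted, Release solenoid degraded, Reserve control panel trips, South heat detector fails, Upper manual pull stuck, Zone module 2 faulted}; {Agent cylinder stuck, B smoke detector is out, Lower pressure switch faulted, Release solenoid degraded, Reserve control panel trips, Zone module 2 faulted}.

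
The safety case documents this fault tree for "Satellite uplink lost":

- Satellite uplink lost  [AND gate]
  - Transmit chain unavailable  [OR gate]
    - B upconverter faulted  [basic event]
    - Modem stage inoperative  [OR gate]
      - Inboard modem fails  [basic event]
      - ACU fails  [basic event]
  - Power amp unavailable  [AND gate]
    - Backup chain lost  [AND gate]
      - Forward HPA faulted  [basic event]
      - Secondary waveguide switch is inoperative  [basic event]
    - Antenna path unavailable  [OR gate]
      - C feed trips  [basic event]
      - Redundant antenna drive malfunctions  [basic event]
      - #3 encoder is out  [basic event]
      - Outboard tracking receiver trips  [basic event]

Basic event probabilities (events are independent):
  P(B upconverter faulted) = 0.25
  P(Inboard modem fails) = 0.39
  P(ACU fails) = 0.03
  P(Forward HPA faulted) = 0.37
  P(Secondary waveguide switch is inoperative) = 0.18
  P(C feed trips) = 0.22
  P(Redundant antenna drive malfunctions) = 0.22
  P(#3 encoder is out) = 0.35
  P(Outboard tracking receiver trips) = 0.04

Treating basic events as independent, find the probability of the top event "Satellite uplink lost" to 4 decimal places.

P(Modem stage inoperative) [OR] = 1 − (1−0.39) × (1−0.03) = 0.408300
P(Transmit chain unavailable) [OR] = 1 − (1−0.25) × (1−0.408300) = 0.556225
P(Backup chain lost) [AND] = 0.37 × 0.18 = 0.066600
P(Antenna path unavailable) [OR] = 1 − (1−0.22) × (1−0.22) × (1−0.35) × (1−0.04) = 0.620358
P(Power amp unavailable) [AND] = 0.066600 × 0.620358 = 0.041316
P(Satellite uplink lost) [AND] = 0.556225 × 0.041316 = 0.022981
Rounded to 4 decimal places: P(Satellite uplink lost) ≈ 0.0230.

0.0230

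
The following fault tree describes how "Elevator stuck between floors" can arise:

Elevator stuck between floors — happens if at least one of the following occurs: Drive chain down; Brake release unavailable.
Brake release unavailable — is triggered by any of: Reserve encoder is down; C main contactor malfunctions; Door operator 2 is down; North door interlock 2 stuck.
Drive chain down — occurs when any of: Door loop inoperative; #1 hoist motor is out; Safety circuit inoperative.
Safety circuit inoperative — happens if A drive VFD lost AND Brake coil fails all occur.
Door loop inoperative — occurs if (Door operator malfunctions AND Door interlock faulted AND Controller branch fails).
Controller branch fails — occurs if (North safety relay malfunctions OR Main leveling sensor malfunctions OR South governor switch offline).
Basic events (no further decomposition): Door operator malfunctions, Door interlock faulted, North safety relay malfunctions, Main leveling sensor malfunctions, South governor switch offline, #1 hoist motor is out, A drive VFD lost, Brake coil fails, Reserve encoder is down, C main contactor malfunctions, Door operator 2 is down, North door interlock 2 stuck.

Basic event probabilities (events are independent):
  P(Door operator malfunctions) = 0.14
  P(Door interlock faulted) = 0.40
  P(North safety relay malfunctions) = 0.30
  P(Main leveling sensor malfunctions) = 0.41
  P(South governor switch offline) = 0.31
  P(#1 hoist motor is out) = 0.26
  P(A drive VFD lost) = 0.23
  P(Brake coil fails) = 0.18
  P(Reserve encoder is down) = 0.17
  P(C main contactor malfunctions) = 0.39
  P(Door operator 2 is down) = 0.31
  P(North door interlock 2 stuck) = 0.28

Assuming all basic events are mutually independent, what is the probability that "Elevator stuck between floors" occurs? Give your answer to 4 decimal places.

0.8287

P(Controller branch fails) [OR] = 1 − (1−0.30) × (1−0.41) × (1−0.31) = 0.715030
P(Door loop inoperative) [AND] = 0.14 × 0.40 × 0.715030 = 0.040042
P(Safety circuit inoperative) [AND] = 0.23 × 0.18 = 0.041400
P(Drive chain down) [OR] = 1 − (1−0.040042) × (1−0.26) × (1−0.041400) = 0.319040
P(Brake release unavailable) [OR] = 1 − (1−0.17) × (1−0.39) × (1−0.31) × (1−0.28) = 0.748470
P(Elevator stuck between floors) [OR] = 1 − (1−0.319040) × (1−0.748470) = 0.828718
Rounded to 4 decimal places: P(Elevator stuck between floors) ≈ 0.8287.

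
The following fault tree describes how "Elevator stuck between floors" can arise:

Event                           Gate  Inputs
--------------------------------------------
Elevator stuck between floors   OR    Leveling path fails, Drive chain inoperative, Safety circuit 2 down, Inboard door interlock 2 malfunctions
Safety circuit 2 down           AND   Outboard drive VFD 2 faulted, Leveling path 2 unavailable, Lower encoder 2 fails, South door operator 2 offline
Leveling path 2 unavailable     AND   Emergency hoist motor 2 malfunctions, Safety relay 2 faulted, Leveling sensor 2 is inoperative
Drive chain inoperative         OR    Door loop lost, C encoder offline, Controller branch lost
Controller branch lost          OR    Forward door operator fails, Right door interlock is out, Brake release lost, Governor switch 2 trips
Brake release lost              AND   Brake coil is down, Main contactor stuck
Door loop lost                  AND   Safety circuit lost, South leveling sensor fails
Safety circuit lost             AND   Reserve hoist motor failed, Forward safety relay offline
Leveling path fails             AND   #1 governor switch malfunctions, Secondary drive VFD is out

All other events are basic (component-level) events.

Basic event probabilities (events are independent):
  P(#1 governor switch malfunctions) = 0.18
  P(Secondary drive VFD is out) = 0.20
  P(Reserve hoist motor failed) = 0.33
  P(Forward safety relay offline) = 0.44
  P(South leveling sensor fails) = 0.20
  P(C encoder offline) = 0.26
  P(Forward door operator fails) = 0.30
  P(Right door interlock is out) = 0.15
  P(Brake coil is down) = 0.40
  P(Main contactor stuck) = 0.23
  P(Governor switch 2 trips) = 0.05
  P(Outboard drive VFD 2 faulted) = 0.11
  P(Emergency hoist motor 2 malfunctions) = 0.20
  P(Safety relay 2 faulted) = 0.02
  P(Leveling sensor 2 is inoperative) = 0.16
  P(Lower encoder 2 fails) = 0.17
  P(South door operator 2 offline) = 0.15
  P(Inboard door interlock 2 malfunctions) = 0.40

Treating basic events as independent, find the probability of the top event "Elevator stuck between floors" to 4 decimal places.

0.7867

P(Leveling path fails) [AND] = 0.18 × 0.20 = 0.036000
P(Safety circuit lost) [AND] = 0.33 × 0.44 = 0.145200
P(Door loop lost) [AND] = 0.145200 × 0.20 = 0.029040
P(Brake release lost) [AND] = 0.40 × 0.23 = 0.092000
P(Controller branch lost) [OR] = 1 − (1−0.30) × (1−0.15) × (1−0.092000) × (1−0.05) = 0.486753
P(Drive chain inoperative) [OR] = 1 − (1−0.029040) × (1−0.26) × (1−0.486753) = 0.631227
P(Leveling path 2 unavailable) [AND] = 0.20 × 0.02 × 0.16 = 0.000640
P(Safety circuit 2 down) [AND] = 0.11 × 0.000640 × 0.17 × 0.15 = 0.000002
P(Elevator stuck between floors) [OR] = 1 − (1−0.036000) × (1−0.631227) × (1−0.000002) × (1−0.40) = 0.786702
Rounded to 4 decimal places: P(Elevator stuck between floors) ≈ 0.7867.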